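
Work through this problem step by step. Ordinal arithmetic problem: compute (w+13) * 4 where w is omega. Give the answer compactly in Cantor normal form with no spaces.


Compute (w+13) * 4.
Ordinal * is associative and left-distributive over +, but NOT commutative; for finite n>1, n*w = w but w*n stays w*n.
(w+13) * 4 = (w+13) repeated 4 times. Each intermediate +13 is absorbed by the following w; only the last survives: w*4+13.
Result = w*4+13

w*4+13


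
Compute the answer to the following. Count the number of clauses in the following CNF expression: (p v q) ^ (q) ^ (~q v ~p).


A CNF formula is a conjunction of clauses.
Clauses are separated by ^.
Counting the conjuncts: 3 clauses.

3


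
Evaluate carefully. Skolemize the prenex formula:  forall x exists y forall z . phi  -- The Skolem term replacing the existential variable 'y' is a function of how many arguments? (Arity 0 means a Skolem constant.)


Quantifier prefix: forall x exists y forall z
'y' is existentially quantified at position 2.
Universal variables preceding it: x
Skolem function arity = 1

1


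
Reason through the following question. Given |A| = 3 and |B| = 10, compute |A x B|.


The Cartesian product A x B contains all ordered pairs (a, b).
|A x B| = |A| * |B| = 3 * 10 = 30

30


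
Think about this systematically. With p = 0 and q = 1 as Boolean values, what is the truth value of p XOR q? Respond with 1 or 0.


p = 0, q = 1
Operation: p XOR q
Evaluate: 0 XOR 1 = 1

1


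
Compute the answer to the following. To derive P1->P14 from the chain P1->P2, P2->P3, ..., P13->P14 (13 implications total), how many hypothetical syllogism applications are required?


With 13 implications in a chain connecting 14 propositions:
P1->P2, P2->P3, ..., P13->P14
Steps needed = (number of implications) - 1 = 13 - 1 = 12

12


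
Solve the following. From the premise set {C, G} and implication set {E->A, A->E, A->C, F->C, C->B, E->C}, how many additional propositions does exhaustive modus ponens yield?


Initial facts: {C, G}
Apply modus ponens to closure:
  C and C->B  =>  B
Final known: {B, C, G}
New propositions: {B}
Count = 1

1


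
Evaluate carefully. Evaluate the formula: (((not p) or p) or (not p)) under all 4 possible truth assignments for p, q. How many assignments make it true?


Check all 4 assignments:
p=0, q=0: 1
p=0, q=1: 1
p=1, q=0: 1
p=1, q=1: 1
Count of True = 4

4


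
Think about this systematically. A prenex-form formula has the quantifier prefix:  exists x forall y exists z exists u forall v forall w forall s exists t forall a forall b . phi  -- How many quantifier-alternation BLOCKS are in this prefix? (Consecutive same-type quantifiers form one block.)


Quantifier-type sequence: E A E E A A A E A A  (A=forall, E=exists)
Group into maximal same-type runs:
  Ex1 | Ax1 | Ex2 | Ax3 | Ex1 | Ax2
Number of blocks = 6

6


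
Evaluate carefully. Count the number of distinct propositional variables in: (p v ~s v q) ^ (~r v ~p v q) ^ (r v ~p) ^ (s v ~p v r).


Identify each variable that appears in the formula.
Variables found: p, q, r, s
Count = 4

4


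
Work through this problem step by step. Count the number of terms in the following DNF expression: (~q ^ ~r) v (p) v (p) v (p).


A DNF formula is a disjunction of terms (conjunctions).
Terms are separated by v.
Counting the disjuncts: 4 terms.

4


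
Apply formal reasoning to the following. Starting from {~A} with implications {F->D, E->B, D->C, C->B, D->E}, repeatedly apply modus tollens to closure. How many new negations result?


Initial negated facts: {~A}
Apply modus tollens to closure:
  (no implication fires)
Final negated: {~A}
New negations: {(none)}
Count = 0

0


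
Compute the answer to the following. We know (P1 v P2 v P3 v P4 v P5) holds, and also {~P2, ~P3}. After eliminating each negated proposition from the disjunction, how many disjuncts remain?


Original disjuncts (5): P1, P2, P3, P4, P5
Negated (eliminate): ~P2, ~P3
Remaining disjuncts: P1, P4, P5
Count = 5 - 2 = 3

3


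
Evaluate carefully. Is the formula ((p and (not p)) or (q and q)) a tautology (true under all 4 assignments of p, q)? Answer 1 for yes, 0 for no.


Check all 4 assignments:
p=0, q=0: 0
p=0, q=1: 1
p=1, q=0: 0
p=1, q=1: 1
Satisfying count = 2/4.
Tautology iff count = 4: no.

0


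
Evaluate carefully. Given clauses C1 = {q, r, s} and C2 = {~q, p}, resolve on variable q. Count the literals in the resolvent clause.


Remove q from C1 and ~q from C2.
C1 remainder: {r, s}
C2 remainder: {p}
Union (resolvent): {p, r, s}
Resolvent has 3 literal(s).

3


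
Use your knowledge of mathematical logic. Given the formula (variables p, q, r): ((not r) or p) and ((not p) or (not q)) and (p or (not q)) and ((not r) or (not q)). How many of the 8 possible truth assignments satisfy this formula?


Evaluate all 8 assignments for p, q, r:
p=0, q=0, r=0: 1
p=0, q=0, r=1: 0
p=0, q=1, r=0: 0
p=0, q=1, r=1: 0
p=1, q=0, r=0: 1
p=1, q=0, r=1: 1
p=1, q=1, r=0: 0
p=1, q=1, r=1: 0
Satisfying count = 3

3


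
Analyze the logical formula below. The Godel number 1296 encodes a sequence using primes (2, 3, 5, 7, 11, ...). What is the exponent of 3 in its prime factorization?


Factorize 1296 by dividing by 3 repeatedly.
Division steps: 3 divides 1296 exactly 4 time(s).
Exponent of 3 = 4

4


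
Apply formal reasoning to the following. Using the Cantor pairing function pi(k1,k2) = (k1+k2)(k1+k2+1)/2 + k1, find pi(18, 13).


k1 + k2 = 31
(k1+k2)(k1+k2+1)/2 = 31 * 32 / 2 = 496
pi = 496 + 18 = 514

514


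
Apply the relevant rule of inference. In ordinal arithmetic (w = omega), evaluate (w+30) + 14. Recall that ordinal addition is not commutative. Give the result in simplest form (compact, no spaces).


Compute (w+30) + 14.
Ordinal + is associative but NOT commutative; for finite n>0, n + w = w but w + n stays w+n.
By associativity: (w+30) + 14 = w + (30+14) = w+44.
Result = w+44

w+44


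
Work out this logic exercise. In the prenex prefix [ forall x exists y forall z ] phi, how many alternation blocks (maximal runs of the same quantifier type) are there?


Quantifier-type sequence: A E A  (A=forall, E=exists)
Group into maximal same-type runs:
  Ax1 | Ex1 | Ax1
Number of blocks = 3

3


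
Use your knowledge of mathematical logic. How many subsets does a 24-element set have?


The power set of a set with n elements has 2^n elements.
|P(S)| = 2^24 = 16777216

16777216


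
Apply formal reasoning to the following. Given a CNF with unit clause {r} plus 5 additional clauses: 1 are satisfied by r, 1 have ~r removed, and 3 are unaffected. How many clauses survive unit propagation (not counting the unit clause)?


Satisfied (removed): 1
Shortened (remain): 1
Unchanged (remain): 3
Remaining = 1 + 3 = 4

4


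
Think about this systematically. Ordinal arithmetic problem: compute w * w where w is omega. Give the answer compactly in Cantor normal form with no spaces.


Compute w * w.
Ordinal * is associative and left-distributive over +, but NOT commutative; for finite n>1, n*w = w but w*n stays w*n.
w * w = w^2 by definition.
Result = w^2

w^2


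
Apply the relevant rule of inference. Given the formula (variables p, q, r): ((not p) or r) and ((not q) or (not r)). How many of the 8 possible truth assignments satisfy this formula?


Evaluate all 8 assignments for p, q, r:
p=0, q=0, r=0: 1
p=0, q=0, r=1: 1
p=0, q=1, r=0: 1
p=0, q=1, r=1: 0
p=1, q=0, r=0: 0
p=1, q=0, r=1: 1
p=1, q=1, r=0: 0
p=1, q=1, r=1: 0
Satisfying count = 4

4


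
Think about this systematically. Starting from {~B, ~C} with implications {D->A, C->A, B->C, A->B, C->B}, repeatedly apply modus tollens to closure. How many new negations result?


Initial negated facts: {~B, ~C}
Apply modus tollens to closure:
  ~B and A->B  =>  ~A
  ~A and D->A  =>  ~D
Final negated: {~A, ~B, ~C, ~D}
New negations: {~A, ~D}
Count = 2

2


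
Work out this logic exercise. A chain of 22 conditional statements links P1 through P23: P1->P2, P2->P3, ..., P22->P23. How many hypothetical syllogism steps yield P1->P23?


With 22 implications in a chain connecting 23 propositions:
P1->P2, P2->P3, ..., P22->P23
Steps needed = (number of implications) - 1 = 22 - 1 = 21

21


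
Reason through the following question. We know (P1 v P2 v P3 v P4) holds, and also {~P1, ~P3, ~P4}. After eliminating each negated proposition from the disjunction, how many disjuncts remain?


Original disjuncts (4): P1, P2, P3, P4
Negated (eliminate): ~P1, ~P3, ~P4
Remaining disjuncts: P2
Count = 4 - 3 = 1

1


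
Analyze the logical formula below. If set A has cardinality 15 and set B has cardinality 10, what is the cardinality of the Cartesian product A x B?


The Cartesian product A x B contains all ordered pairs (a, b).
|A x B| = |A| * |B| = 15 * 10 = 150

150


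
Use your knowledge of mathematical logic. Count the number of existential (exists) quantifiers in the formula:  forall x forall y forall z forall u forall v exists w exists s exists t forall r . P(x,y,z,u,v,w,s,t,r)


Quantifier prefix: forall x forall y forall z forall u forall v exists w exists s exists t forall r
Mark each quantifier type:
  U U U U U E E E U
Universal count = 6, Existential count = 3
Asked for existential (exists) quantifiers: 3

3


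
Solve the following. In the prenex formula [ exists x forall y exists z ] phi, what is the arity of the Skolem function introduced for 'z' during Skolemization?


Quantifier prefix: exists x forall y exists z
'z' is existentially quantified at position 3.
Universal variables preceding it: y
Skolem function arity = 1

1


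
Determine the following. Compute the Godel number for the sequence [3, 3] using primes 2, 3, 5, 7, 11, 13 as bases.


Encode each element as an exponent of the corresponding prime:
  2^3 = 8
  3^3 = 27
Product = 8 * 27 = 216

216


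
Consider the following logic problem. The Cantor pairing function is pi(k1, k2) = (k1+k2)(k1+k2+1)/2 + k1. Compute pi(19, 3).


k1 + k2 = 22
(k1+k2)(k1+k2+1)/2 = 22 * 23 / 2 = 253
pi = 253 + 19 = 272

272


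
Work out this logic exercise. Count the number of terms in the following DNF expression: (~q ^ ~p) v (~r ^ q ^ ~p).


A DNF formula is a disjunction of terms (conjunctions).
Terms are separated by v.
Counting the disjuncts: 2 terms.

2


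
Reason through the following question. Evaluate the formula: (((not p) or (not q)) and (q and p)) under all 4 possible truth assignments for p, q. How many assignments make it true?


Check all 4 assignments:
p=0, q=0: 0
p=0, q=1: 0
p=1, q=0: 0
p=1, q=1: 0
Count of True = 0

0


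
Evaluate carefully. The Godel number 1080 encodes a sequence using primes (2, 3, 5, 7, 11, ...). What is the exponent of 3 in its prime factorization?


Factorize 1080 by dividing by 3 repeatedly.
Division steps: 3 divides 1080 exactly 3 time(s).
Exponent of 3 = 3

3


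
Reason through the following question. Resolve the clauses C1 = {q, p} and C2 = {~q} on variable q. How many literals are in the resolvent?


Remove q from C1 and ~q from C2.
C1 remainder: {p}
C2 remainder: {}
Union (resolvent): {p}
Resolvent has 1 literal(s).

1


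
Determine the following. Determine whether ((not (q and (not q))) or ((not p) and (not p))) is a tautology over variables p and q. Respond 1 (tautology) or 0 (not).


Check all 4 assignments:
p=0, q=0: 1
p=0, q=1: 1
p=1, q=0: 1
p=1, q=1: 1
Satisfying count = 4/4.
Tautology iff count = 4: yes.

1


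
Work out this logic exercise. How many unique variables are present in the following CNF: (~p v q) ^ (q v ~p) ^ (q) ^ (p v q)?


Identify each variable that appears in the formula.
Variables found: p, q
Count = 2

2


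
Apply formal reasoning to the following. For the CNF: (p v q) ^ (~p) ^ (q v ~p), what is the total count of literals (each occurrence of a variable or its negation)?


Counting literals in each clause:
Clause 1: 2 literal(s)
Clause 2: 1 literal(s)
Clause 3: 2 literal(s)
Total = 5

5


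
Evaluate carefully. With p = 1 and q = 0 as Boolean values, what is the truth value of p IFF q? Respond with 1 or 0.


p = 1, q = 0
Operation: p IFF q
Evaluate: 1 IFF 0 = 0

0


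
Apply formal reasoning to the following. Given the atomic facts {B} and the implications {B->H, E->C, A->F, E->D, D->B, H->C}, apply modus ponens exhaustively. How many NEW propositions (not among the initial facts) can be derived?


Initial facts: {B}
Apply modus ponens to closure:
  B and B->H  =>  H
  H and H->C  =>  C
Final known: {B, C, H}
New propositions: {C, H}
Count = 2

2


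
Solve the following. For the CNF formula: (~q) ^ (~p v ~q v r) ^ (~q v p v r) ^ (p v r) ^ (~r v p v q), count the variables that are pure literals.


Check each variable for pure literal status:
p: mixed (not pure)
q: mixed (not pure)
r: mixed (not pure)
Pure literal count = 0

0


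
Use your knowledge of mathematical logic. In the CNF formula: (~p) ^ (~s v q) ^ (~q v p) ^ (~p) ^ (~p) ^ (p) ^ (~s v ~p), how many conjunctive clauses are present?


A CNF formula is a conjunction of clauses.
Clauses are separated by ^.
Counting the conjuncts: 7 clauses.

7


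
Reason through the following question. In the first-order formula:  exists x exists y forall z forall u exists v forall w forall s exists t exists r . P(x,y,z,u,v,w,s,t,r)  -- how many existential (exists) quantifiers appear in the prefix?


Quantifier prefix: exists x exists y forall z forall u exists v forall w forall s exists t exists r
Mark each quantifier type:
  E E U U E U U E E
Universal count = 4, Existential count = 5
Asked for existential (exists) quantifiers: 5

5


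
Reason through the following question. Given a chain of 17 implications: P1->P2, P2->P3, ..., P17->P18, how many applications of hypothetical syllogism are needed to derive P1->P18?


With 17 implications in a chain connecting 18 propositions:
P1->P2, P2->P3, ..., P17->P18
Steps needed = (number of implications) - 1 = 17 - 1 = 16

16


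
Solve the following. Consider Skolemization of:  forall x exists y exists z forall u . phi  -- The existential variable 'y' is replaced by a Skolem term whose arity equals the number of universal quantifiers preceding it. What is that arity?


Quantifier prefix: forall x exists y exists z forall u
'y' is existentially quantified at position 2.
Universal variables preceding it: x
Skolem function arity = 1

1


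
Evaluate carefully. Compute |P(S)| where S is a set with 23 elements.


The power set of a set with n elements has 2^n elements.
|P(S)| = 2^23 = 8388608

8388608


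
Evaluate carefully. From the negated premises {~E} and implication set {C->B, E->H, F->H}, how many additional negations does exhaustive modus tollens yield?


Initial negated facts: {~E}
Apply modus tollens to closure:
  (no implication fires)
Final negated: {~E}
New negations: {(none)}
Count = 0

0


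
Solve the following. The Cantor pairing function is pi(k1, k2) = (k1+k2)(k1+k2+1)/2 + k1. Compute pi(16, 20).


k1 + k2 = 36
(k1+k2)(k1+k2+1)/2 = 36 * 37 / 2 = 666
pi = 666 + 16 = 682

682


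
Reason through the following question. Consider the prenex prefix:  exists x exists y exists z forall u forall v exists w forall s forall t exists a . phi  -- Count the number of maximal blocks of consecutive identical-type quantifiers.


Quantifier-type sequence: E E E A A E A A E  (A=forall, E=exists)
Group into maximal same-type runs:
  Ex3 | Ax2 | Ex1 | Ax2 | Ex1
Number of blocks = 5

5


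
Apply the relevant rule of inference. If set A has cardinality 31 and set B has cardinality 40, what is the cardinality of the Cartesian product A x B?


The Cartesian product A x B contains all ordered pairs (a, b).
|A x B| = |A| * |B| = 31 * 40 = 1240

1240


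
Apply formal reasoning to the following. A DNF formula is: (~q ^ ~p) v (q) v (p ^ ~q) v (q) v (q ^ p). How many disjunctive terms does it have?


A DNF formula is a disjunction of terms (conjunctions).
Terms are separated by v.
Counting the disjuncts: 5 terms.

5


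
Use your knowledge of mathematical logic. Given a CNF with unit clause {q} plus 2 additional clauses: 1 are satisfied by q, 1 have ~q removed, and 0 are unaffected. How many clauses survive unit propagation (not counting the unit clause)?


Satisfied (removed): 1
Shortened (remain): 1
Unchanged (remain): 0
Remaining = 1 + 0 = 1

1


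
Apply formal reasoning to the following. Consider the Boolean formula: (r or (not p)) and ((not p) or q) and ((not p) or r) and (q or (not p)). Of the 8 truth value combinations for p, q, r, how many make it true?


Evaluate all 8 assignments for p, q, r:
p=0, q=0, r=0: 1
p=0, q=0, r=1: 1
p=0, q=1, r=0: 1
p=0, q=1, r=1: 1
p=1, q=0, r=0: 0
p=1, q=0, r=1: 0
p=1, q=1, r=0: 0
p=1, q=1, r=1: 1
Satisfying count = 5

5


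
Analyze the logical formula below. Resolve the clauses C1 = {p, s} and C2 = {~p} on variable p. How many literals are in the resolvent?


Remove p from C1 and ~p from C2.
C1 remainder: {s}
C2 remainder: {}
Union (resolvent): {s}
Resolvent has 1 literal(s).

1


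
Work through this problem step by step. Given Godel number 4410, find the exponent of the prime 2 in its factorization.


Factorize 4410 by dividing by 2 repeatedly.
Division steps: 2 divides 4410 exactly 1 time(s).
Exponent of 2 = 1

1


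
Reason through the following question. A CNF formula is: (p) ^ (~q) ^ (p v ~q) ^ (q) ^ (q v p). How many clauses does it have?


A CNF formula is a conjunction of clauses.
Clauses are separated by ^.
Counting the conjuncts: 5 clauses.

5


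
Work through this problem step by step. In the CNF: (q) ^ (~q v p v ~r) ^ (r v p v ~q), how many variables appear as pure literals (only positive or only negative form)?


Check each variable for pure literal status:
p: pure positive
q: mixed (not pure)
r: mixed (not pure)
Pure literal count = 1

1


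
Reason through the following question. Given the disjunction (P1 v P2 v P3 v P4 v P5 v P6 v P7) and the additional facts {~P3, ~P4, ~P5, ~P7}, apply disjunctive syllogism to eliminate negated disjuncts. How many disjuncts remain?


Original disjuncts (7): P1, P2, P3, P4, P5, P6, P7
Negated (eliminate): ~P3, ~P4, ~P5, ~P7
Remaining disjuncts: P1, P2, P6
Count = 7 - 4 = 3

3


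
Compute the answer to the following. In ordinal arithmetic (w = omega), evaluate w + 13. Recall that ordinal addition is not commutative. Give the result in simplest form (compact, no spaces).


Compute w + 13.
Ordinal + is associative but NOT commutative; for finite n>0, n + w = w but w + n stays w+n.
w + 13 is already in normal form (a successor ordinal beyond w).
Result = w+13

w+13


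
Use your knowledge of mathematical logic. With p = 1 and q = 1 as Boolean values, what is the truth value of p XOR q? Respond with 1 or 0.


p = 1, q = 1
Operation: p XOR q
Evaluate: 1 XOR 1 = 0

0


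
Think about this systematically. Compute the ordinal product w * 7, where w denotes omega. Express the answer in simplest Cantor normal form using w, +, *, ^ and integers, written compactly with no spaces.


Compute w * 7.
Ordinal * is associative and left-distributive over +, but NOT commutative; for finite n>1, n*w = w but w*n stays w*n.
w * 7 means 7 copies of w concatenated: w*7.
Result = w*7

w*7


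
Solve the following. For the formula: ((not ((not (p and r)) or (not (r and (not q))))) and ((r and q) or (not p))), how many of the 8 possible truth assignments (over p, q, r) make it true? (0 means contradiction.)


Check all 8 assignments:
p=0, q=0, r=0: 0
p=0, q=0, r=1: 0
p=0, q=1, r=0: 0
p=0, q=1, r=1: 0
p=1, q=0, r=0: 0
p=1, q=0, r=1: 0
p=1, q=1, r=0: 0
p=1, q=1, r=1: 0
Count of True = 0

0


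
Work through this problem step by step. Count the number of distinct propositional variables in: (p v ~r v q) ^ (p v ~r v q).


Identify each variable that appears in the formula.
Variables found: p, q, r
Count = 3

3


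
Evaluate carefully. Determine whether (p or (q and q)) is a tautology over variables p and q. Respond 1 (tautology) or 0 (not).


Check all 4 assignments:
p=0, q=0: 0
p=0, q=1: 1
p=1, q=0: 1
p=1, q=1: 1
Satisfying count = 3/4.
Tautology iff count = 4: no.

0


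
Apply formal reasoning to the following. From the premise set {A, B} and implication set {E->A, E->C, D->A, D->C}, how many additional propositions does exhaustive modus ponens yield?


Initial facts: {A, B}
Apply modus ponens to closure:
  (no implication fires)
Final known: {A, B}
New propositions: {(none)}
Count = 0

0


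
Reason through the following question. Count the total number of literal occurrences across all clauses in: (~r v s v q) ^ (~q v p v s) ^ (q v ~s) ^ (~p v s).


Counting literals in each clause:
Clause 1: 3 literal(s)
Clause 2: 3 literal(s)
Clause 3: 2 literal(s)
Clause 4: 2 literal(s)
Total = 10

10


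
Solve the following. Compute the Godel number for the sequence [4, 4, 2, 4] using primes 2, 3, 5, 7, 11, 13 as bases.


Encode each element as an exponent of the corresponding prime:
  2^4 = 16
  3^4 = 81
  5^2 = 25
  7^4 = 2401
Product = 16 * 81 * 25 * 2401 = 77792400

77792400


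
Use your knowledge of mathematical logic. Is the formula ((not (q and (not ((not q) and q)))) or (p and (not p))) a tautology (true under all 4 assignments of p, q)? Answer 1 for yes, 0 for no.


Check all 4 assignments:
p=0, q=0: 1
p=0, q=1: 0
p=1, q=0: 1
p=1, q=1: 0
Satisfying count = 2/4.
Tautology iff count = 4: no.

0


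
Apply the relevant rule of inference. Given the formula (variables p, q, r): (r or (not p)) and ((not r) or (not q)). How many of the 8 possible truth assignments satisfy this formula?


Evaluate all 8 assignments for p, q, r:
p=0, q=0, r=0: 1
p=0, q=0, r=1: 1
p=0, q=1, r=0: 1
p=0, q=1, r=1: 0
p=1, q=0, r=0: 0
p=1, q=0, r=1: 1
p=1, q=1, r=0: 0
p=1, q=1, r=1: 0
Satisfying count = 4

4


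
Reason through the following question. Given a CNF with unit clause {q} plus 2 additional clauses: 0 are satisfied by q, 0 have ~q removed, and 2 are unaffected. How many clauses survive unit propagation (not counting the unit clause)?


Satisfied (removed): 0
Shortened (remain): 0
Unchanged (remain): 2
Remaining = 0 + 2 = 2

2


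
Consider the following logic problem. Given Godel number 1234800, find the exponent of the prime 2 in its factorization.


Factorize 1234800 by dividing by 2 repeatedly.
Division steps: 2 divides 1234800 exactly 4 time(s).
Exponent of 2 = 4

4


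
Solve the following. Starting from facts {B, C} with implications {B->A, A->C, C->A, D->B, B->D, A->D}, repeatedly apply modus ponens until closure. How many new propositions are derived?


Initial facts: {B, C}
Apply modus ponens to closure:
  B and B->A  =>  A
  B and B->D  =>  D
Final known: {A, B, C, D}
New propositions: {A, D}
Count = 2

2


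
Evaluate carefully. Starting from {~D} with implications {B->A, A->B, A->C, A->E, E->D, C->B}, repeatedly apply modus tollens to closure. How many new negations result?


Initial negated facts: {~D}
Apply modus tollens to closure:
  ~D and E->D  =>  ~E
  ~E and A->E  =>  ~A
  ~A and B->A  =>  ~B
  ~B and C->B  =>  ~C
Final negated: {~A, ~B, ~C, ~D, ~E}
New negations: {~A, ~B, ~C, ~E}
Count = 4

4


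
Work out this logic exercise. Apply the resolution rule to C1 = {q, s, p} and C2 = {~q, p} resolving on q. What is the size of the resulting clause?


Remove q from C1 and ~q from C2.
C1 remainder: {s, p}
C2 remainder: {p}
Union (resolvent): {p, s}
Resolvent has 2 literal(s).

2


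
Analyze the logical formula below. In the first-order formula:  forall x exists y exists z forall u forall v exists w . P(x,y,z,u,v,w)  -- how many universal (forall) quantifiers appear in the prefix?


Quantifier prefix: forall x exists y exists z forall u forall v exists w
Mark each quantifier type:
  U E E U U E
Universal count = 3, Existential count = 3
Asked for universal (forall) quantifiers: 3

3


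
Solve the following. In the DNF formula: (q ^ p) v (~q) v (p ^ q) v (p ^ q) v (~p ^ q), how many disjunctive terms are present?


A DNF formula is a disjunction of terms (conjunctions).
Terms are separated by v.
Counting the disjuncts: 5 terms.

5


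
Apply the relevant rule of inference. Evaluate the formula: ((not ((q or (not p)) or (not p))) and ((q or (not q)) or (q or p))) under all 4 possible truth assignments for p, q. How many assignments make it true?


Check all 4 assignments:
p=0, q=0: 0
p=0, q=1: 0
p=1, q=0: 1
p=1, q=1: 0
Count of True = 1

1


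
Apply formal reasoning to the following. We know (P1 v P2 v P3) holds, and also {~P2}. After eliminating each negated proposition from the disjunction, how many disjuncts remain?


Original disjuncts (3): P1, P2, P3
Negated (eliminate): ~P2
Remaining disjuncts: P1, P3
Count = 3 - 1 = 2

2


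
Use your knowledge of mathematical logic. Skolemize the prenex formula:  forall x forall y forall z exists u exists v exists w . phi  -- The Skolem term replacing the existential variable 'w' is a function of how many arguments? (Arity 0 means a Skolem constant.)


Quantifier prefix: forall x forall y forall z exists u exists v exists w
'w' is existentially quantified at position 6.
Universal variables preceding it: x, y, z
Skolem function arity = 3

3


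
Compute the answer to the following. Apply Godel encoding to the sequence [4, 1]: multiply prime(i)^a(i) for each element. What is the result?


Encode each element as an exponent of the corresponding prime:
  2^4 = 16
  3^1 = 3
Product = 16 * 3 = 48

48


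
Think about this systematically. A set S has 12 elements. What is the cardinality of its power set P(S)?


The power set of a set with n elements has 2^n elements.
|P(S)| = 2^12 = 4096

4096


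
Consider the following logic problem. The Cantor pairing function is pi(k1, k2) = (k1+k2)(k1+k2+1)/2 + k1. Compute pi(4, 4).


k1 + k2 = 8
(k1+k2)(k1+k2+1)/2 = 8 * 9 / 2 = 36
pi = 36 + 4 = 40

40


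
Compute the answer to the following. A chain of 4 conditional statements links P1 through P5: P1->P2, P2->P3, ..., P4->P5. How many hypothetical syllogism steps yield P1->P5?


With 4 implications in a chain connecting 5 propositions:
P1->P2, P2->P3, ..., P4->P5
Steps needed = (number of implications) - 1 = 4 - 1 = 3

3


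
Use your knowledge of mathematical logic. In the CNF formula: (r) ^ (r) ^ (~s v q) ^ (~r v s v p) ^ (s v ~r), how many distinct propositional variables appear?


Identify each variable that appears in the formula.
Variables found: p, q, r, s
Count = 4

4


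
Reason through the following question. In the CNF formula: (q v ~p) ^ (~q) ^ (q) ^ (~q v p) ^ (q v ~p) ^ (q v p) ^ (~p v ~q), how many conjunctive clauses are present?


A CNF formula is a conjunction of clauses.
Clauses are separated by ^.
Counting the conjuncts: 7 clauses.

7


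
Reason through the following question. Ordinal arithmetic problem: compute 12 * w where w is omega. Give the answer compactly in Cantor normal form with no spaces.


Compute 12 * w.
Ordinal * is associative and left-distributive over +, but NOT commutative; for finite n>1, n*w = w but w*n stays w*n.
For finite n>0, n * w = sup{n*k : k<w} = w. So 12 * w = w.
Result = w

w


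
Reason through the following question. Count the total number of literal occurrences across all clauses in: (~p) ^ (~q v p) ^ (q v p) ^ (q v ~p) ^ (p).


Counting literals in each clause:
Clause 1: 1 literal(s)
Clause 2: 2 literal(s)
Clause 3: 2 literal(s)
Clause 4: 2 literal(s)
Clause 5: 1 literal(s)
Total = 8

8


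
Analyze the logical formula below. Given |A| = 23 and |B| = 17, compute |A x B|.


The Cartesian product A x B contains all ordered pairs (a, b).
|A x B| = |A| * |B| = 23 * 17 = 391

391


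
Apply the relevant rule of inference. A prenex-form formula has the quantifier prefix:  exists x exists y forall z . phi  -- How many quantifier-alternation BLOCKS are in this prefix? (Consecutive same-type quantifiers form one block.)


Quantifier-type sequence: E E A  (A=forall, E=exists)
Group into maximal same-type runs:
  Ex2 | Ax1
Number of blocks = 2

2


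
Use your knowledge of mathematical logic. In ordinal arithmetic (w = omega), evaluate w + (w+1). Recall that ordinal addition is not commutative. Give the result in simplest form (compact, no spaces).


Compute w + (w+1).
Ordinal + is associative but NOT commutative; for finite n>0, n + w = w but w + n stays w+n.
w + (w+1) = (w+w) + 1 = w*2+1.
Result = w*2+1

w*2+1


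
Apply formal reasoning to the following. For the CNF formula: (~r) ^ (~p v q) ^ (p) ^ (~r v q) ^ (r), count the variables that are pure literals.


Check each variable for pure literal status:
p: mixed (not pure)
q: pure positive
r: mixed (not pure)
Pure literal count = 1

1


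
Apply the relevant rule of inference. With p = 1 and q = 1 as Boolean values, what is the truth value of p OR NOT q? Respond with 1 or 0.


p = 1, q = 1
Operation: p OR NOT q
Evaluate: 1 OR NOT 1 = 1

1


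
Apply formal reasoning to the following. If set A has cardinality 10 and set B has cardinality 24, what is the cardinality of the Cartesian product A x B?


The Cartesian product A x B contains all ordered pairs (a, b).
|A x B| = |A| * |B| = 10 * 24 = 240

240


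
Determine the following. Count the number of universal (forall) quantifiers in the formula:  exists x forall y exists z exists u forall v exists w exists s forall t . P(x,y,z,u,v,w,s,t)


Quantifier prefix: exists x forall y exists z exists u forall v exists w exists s forall t
Mark each quantifier type:
  E U E E U E E U
Universal count = 3, Existential count = 5
Asked for universal (forall) quantifiers: 3

3


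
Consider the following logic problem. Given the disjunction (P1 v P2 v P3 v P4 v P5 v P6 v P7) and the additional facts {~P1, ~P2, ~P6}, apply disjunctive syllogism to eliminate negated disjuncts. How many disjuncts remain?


Original disjuncts (7): P1, P2, P3, P4, P5, P6, P7
Negated (eliminate): ~P1, ~P2, ~P6
Remaining disjuncts: P3, P4, P5, P7
Count = 7 - 3 = 4

4


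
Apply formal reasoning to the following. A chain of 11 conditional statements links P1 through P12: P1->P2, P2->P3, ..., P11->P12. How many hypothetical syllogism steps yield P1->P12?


With 11 implications in a chain connecting 12 propositions:
P1->P2, P2->P3, ..., P11->P12
Steps needed = (number of implications) - 1 = 11 - 1 = 10

10


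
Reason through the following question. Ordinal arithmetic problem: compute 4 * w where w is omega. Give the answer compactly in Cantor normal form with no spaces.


Compute 4 * w.
Ordinal * is associative and left-distributive over +, but NOT commutative; for finite n>1, n*w = w but w*n stays w*n.
For finite n>0, n * w = sup{n*k : k<w} = w. So 4 * w = w.
Result = w

w


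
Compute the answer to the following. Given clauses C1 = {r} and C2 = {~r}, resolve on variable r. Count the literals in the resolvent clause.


Remove r from C1 and ~r from C2.
C1 remainder: {}
C2 remainder: {}
Union (resolvent): {} (empty clause)
Resolvent has 0 literal(s).

0


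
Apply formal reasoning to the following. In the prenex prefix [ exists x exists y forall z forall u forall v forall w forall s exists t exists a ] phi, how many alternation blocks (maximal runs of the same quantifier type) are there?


Quantifier-type sequence: E E A A A A A E E  (A=forall, E=exists)
Group into maximal same-type runs:
  Ex2 | Ax5 | Ex2
Number of blocks = 3

3


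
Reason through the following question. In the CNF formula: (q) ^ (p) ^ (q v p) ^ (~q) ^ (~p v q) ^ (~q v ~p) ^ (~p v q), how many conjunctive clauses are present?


A CNF formula is a conjunction of clauses.
Clauses are separated by ^.
Counting the conjuncts: 7 clauses.

7


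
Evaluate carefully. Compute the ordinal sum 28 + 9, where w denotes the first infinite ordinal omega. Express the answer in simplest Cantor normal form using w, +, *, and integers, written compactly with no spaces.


Compute 28 + 9.
Ordinal + is associative but NOT commutative; for finite n>0, n + w = w but w + n stays w+n.
Both operands finite; ordinal + agrees with natural +: 28 + 9 = 37.
Result = 37

37


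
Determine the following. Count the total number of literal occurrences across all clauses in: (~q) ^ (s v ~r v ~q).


Counting literals in each clause:
Clause 1: 1 literal(s)
Clause 2: 3 literal(s)
Total = 4

4


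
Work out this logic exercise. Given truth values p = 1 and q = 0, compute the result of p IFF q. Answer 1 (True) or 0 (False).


p = 1, q = 0
Operation: p IFF q
Evaluate: 1 IFF 0 = 0

0


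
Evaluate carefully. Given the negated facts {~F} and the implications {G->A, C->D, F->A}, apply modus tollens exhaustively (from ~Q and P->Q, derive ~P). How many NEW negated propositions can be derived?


Initial negated facts: {~F}
Apply modus tollens to closure:
  (no implication fires)
Final negated: {~F}
New negations: {(none)}
Count = 0

0


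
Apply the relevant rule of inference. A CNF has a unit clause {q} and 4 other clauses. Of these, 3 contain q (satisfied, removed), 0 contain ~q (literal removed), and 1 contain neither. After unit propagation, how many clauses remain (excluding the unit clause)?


Satisfied (removed): 3
Shortened (remain): 0
Unchanged (remain): 1
Remaining = 0 + 1 = 1

1


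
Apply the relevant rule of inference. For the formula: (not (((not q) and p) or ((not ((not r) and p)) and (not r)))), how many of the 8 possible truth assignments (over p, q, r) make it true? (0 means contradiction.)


Check all 8 assignments:
p=0, q=0, r=0: 0
p=0, q=0, r=1: 1
p=0, q=1, r=0: 0
p=0, q=1, r=1: 1
p=1, q=0, r=0: 0
p=1, q=0, r=1: 0
p=1, q=1, r=0: 1
p=1, q=1, r=1: 1
Count of True = 4

4


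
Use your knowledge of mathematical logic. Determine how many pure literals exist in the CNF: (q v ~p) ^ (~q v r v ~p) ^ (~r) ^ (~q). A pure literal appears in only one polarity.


Check each variable for pure literal status:
p: pure negative
q: mixed (not pure)
r: mixed (not pure)
Pure literal count = 1

1


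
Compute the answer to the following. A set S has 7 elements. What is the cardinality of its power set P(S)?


The power set of a set with n elements has 2^n elements.
|P(S)| = 2^7 = 128

128


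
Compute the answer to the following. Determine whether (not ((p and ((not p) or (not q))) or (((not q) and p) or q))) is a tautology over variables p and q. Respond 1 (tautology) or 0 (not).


Check all 4 assignments:
p=0, q=0: 1
p=0, q=1: 0
p=1, q=0: 0
p=1, q=1: 0
Satisfying count = 1/4.
Tautology iff count = 4: no.

0


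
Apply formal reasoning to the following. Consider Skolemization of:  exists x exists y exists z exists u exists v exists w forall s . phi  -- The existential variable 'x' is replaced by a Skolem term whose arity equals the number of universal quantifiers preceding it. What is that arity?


Quantifier prefix: exists x exists y exists z exists u exists v exists w forall s
'x' is existentially quantified at position 1.
No universal quantifiers precede it.
Skolem function arity = 0 (a Skolem constant)

0


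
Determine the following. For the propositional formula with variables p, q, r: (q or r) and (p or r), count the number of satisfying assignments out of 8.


Evaluate all 8 assignments for p, q, r:
p=0, q=0, r=0: 0
p=0, q=0, r=1: 1
p=0, q=1, r=0: 0
p=0, q=1, r=1: 1
p=1, q=0, r=0: 0
p=1, q=0, r=1: 1
p=1, q=1, r=0: 1
p=1, q=1, r=1: 1
Satisfying count = 5

5


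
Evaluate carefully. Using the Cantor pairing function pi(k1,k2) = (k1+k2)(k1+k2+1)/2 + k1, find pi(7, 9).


k1 + k2 = 16
(k1+k2)(k1+k2+1)/2 = 16 * 17 / 2 = 136
pi = 136 + 7 = 143

143


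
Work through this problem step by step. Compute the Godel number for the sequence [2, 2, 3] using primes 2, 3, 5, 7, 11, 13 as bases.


Encode each element as an exponent of the corresponding prime:
  2^2 = 4
  3^2 = 9
  5^3 = 125
Product = 4 * 9 * 125 = 4500

4500


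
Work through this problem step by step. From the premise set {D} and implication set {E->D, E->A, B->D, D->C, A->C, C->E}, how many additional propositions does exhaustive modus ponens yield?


Initial facts: {D}
Apply modus ponens to closure:
  D and D->C  =>  C
  C and C->E  =>  E
  E and E->A  =>  A
Final known: {A, C, D, E}
New propositions: {A, C, E}
Count = 3

3


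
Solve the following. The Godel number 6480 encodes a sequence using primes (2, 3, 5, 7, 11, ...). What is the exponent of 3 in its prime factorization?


Factorize 6480 by dividing by 3 repeatedly.
Division steps: 3 divides 6480 exactly 4 time(s).
Exponent of 3 = 4

4


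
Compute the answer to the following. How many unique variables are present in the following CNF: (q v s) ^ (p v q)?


Identify each variable that appears in the formula.
Variables found: p, q, s
Count = 3

3


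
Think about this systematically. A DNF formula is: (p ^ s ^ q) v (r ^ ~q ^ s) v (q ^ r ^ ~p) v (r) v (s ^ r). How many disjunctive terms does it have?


A DNF formula is a disjunction of terms (conjunctions).
Terms are separated by v.
Counting the disjuncts: 5 terms.

5


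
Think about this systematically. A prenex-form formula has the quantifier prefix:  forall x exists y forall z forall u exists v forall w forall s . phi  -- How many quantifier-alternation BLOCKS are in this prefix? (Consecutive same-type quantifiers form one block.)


Quantifier-type sequence: A E A A E A A  (A=forall, E=exists)
Group into maximal same-type runs:
  Ax1 | Ex1 | Ax2 | Ex1 | Ax2
Number of blocks = 5

5


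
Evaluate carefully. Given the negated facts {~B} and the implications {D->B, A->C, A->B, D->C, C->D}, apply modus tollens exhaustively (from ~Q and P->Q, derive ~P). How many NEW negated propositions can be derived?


Initial negated facts: {~B}
Apply modus tollens to closure:
  ~B and D->B  =>  ~D
  ~B and A->B  =>  ~A
  ~D and C->D  =>  ~C
Final negated: {~A, ~B, ~C, ~D}
New negations: {~A, ~C, ~D}
Count = 3

3


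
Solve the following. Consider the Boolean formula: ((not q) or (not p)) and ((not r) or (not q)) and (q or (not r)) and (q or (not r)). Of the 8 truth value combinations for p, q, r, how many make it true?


Evaluate all 8 assignments for p, q, r:
p=0, q=0, r=0: 1
p=0, q=0, r=1: 0
p=0, q=1, r=0: 1
p=0, q=1, r=1: 0
p=1, q=0, r=0: 1
p=1, q=0, r=1: 0
p=1, q=1, r=0: 0
p=1, q=1, r=1: 0
Satisfying count = 3

3


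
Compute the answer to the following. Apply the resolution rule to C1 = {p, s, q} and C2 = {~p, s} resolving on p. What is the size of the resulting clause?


Remove p from C1 and ~p from C2.
C1 remainder: {s, q}
C2 remainder: {s}
Union (resolvent): {q, s}
Resolvent has 2 literal(s).

2


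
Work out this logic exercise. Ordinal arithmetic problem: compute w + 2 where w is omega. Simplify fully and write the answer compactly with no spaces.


Compute w + 2.
Ordinal + is associative but NOT commutative; for finite n>0, n + w = w but w + n stays w+n.
w + 2 is already in normal form (a successor ordinal beyond w).
Result = w+2

w+2


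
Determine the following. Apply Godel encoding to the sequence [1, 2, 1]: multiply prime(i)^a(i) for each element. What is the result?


Encode each element as an exponent of the corresponding prime:
  2^1 = 2
  3^2 = 9
  5^1 = 5
Product = 2 * 9 * 5 = 90

90


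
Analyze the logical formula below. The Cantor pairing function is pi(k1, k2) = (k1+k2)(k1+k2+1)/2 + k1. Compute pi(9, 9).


k1 + k2 = 18
(k1+k2)(k1+k2+1)/2 = 18 * 19 / 2 = 171
pi = 171 + 9 = 180

180


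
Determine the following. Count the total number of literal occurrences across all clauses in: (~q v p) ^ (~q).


Counting literals in each clause:
Clause 1: 2 literal(s)
Clause 2: 1 literal(s)
Total = 3

3


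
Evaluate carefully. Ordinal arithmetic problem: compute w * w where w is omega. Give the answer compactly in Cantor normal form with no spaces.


Compute w * w.
Ordinal * is associative and left-distributive over +, but NOT commutative; for finite n>1, n*w = w but w*n stays w*n.
w * w = w^2 by definition.
Result = w^2

w^2
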